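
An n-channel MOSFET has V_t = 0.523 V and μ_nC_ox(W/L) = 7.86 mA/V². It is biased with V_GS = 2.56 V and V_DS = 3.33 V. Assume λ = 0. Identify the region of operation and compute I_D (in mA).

Saturation; I_D = 16.3 mA

V_ov = V_GS − V_t = 2.56 − 0.523 = 2.04 V.
Since V_DS = 3.33 V ≥ V_ov = 2.04 V, the device is in saturation.
I_D = ½ k_n V_ov² = 0.5 × 7.86 × 2.04² = 16.3 mA.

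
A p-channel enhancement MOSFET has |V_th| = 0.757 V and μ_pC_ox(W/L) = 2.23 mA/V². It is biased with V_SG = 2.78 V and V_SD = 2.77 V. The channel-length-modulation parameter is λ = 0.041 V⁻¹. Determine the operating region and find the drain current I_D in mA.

Saturation; I_D = 5.08 mA

V_ov = V_SG − |V_th| = 2.78 − 0.757 = 2.02 V.
Since V_SD = 2.77 V ≥ V_ov = 2.02 V, the device is in saturation.
I_D = ½ k_p V_ov² (1 + λ V_SD) = 0.5 × 2.23 × 2.02² × (1 + 0.041 × 2.77) = 5.08 mA.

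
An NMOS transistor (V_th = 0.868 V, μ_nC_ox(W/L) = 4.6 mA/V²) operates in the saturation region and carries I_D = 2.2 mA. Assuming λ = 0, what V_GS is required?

In saturation I_D = ½ k_n (V_GS − V_th)², so V_GS − V_th = √(2 I_D / k_n) = √(2 × 2.2 / 4.6) = 0.978 V.
V_GS = 0.868 + 0.978 = 1.85 V.

V_GS = 1.85 V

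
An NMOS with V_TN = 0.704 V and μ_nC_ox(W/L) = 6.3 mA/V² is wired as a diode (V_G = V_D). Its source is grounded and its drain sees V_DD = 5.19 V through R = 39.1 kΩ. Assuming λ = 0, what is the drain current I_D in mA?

I_D = 0.110 mA

With gate tied to drain, V_GS = V_DS ≥ V_GS − V_TN, so the device is in saturation.
KCL at the drain: ½ k_n (V_GS − V_TN)² = (V_DD − V_GS)/R.
Let x = V_GS − 0.704. Then 123 x² + x − 4.486 = 0, giving x = 0.187 V (positive root), so V_GS = 0.891 V.
I_D = (V_DD − V_GS)/R = (5.19 − 0.891) / 39.1 = 0.11 mA.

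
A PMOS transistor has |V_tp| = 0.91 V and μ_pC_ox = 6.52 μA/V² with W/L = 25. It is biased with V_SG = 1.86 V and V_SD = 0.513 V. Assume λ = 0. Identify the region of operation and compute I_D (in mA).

Triode; I_D = 0.0580 mA

k_p = μ_pC_ox · (W/L) = 0.163 mA/V².
V_ov = V_SG − |V_tp| = 1.86 − 0.91 = 0.95 V.
Since V_SD = 0.513 V < V_ov = 0.95 V, the device is in the triode region.
I_D = k_p [V_ov · V_SD − ½ V_SD²] = 0.163 × [0.95 × 0.513 − 0.5 × 0.513²] = 0.058 mA.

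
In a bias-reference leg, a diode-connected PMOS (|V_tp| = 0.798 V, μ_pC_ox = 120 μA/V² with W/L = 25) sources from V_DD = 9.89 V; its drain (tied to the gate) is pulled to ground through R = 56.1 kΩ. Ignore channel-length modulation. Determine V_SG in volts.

V_SG = 1.12 V

With gate tied to drain, V_SG = V_SD ≥ V_SG − |V_tp|, so the device is in saturation.
k_p = μ_pC_ox · (W/L) = 3 mA/V².
KCL at the drain: ½ k_p (V_SG − |V_tp|)² = (V_DD − V_SG)/R.
Let x = V_SG − 0.798. Then 84.2 x² + x − 9.092 = 0, giving x = 0.323 V (positive root), so V_SG = 1.12 V.
I_D = (V_DD − V_SG)/R = (9.89 − 1.12) / 56.1 = 0.156 mA.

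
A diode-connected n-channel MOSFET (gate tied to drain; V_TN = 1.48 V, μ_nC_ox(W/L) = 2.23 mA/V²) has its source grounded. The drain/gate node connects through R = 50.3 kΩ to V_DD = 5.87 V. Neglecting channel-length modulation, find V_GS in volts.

V_GS = 1.75 V

With gate tied to drain, V_GS = V_DS ≥ V_GS − V_TN, so the device is in saturation.
KCL at the drain: ½ k_n (V_GS − V_TN)² = (V_DD − V_GS)/R.
Let x = V_GS − 1.48. Then 56.1 x² + x − 4.39 = 0, giving x = 0.271 V (positive root), so V_GS = 1.75 V.
I_D = (V_DD − V_GS)/R = (5.87 − 1.75) / 50.3 = 0.0819 mA.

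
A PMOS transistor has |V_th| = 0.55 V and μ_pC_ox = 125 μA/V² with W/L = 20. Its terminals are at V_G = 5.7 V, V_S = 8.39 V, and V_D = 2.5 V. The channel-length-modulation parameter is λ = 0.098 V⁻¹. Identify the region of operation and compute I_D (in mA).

V_SG = V_S − V_G = 8.39 − 5.7 = 2.69 V; V_SD = V_S − V_D = 8.39 − 2.5 = 5.89 V.
k_p = μ_pC_ox · (W/L) = 2.5 mA/V².
V_ov = V_SG − |V_th| = 2.69 − 0.55 = 2.14 V.
Since V_SD = 5.89 V ≥ V_ov = 2.14 V, the device is in saturation.
I_D = ½ k_p V_ov² (1 + λ V_SD) = 0.5 × 2.5 × 2.14² × (1 + 0.098 × 5.89) = 9.03 mA.

Saturation; I_D = 9.03 mA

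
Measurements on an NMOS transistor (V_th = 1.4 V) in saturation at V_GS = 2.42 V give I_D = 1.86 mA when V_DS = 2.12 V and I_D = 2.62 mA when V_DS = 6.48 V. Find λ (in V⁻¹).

With V_GS fixed, I_D ∝ (1 + λ V_DS) in saturation, so I_D2/I_D1 = (1 + λ V_DS2)/(1 + λ V_DS1).
2.62/1.86 = 1.409 = (1 + 6.48 λ)/(1 + 2.12 λ).
Solving: λ (I_D1 V_DS2 − I_D2 V_DS1) = I_D2 − I_D1, so λ = (2.62 − 1.86) / (1.86 × 6.48 − 2.62 × 2.12) = 0.76 / 6.5 = 0.117 V⁻¹.

λ = 0.117 V⁻¹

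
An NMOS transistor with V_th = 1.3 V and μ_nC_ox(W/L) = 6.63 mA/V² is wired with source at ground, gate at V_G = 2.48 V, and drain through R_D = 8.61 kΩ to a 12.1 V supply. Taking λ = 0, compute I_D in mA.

I_D = 1.38 mA

V_GS = V_G = 2.48 V, so V_ov = 2.48 − 1.3 = 1.18 V.
Assume saturation: I_D = ½ k_n V_ov² = 0.5 × 6.63 × 1.18² = 4.62 mA, giving V_DS = V_DD − I_D R_D = 12.1 − 4.62 × 8.61 = -27.6 V.
But -27.6 V < V_ov = 1.18 V, so the device is actually in triode.
In triode I_D = k_n[V_ov V_DS − ½ V_DS²] and I_D = (V_DD − V_DS)/R_D. Equating: 28.5 V_DS² − 68.36 V_DS + 12.1 = 0, giving V_DS = 0.192 V (the root below V_ov).
I_D = (12.1 − 0.192) / 8.61 = 1.38 mA.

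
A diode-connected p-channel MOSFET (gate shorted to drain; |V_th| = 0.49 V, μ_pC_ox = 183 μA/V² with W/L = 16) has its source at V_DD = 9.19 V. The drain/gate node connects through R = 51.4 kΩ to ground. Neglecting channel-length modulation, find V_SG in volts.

With gate tied to drain, V_SG = V_SD ≥ V_SG − |V_th|, so the device is in saturation.
k_p = μ_pC_ox · (W/L) = 2.928 mA/V².
KCL at the drain: ½ k_p (V_SG − |V_th|)² = (V_DD − V_SG)/R.
Let x = V_SG − 0.49. Then 75.2 x² + x − 8.7 = 0, giving x = 0.333 V (positive root), so V_SG = 0.823 V.
I_D = (V_DD − V_SG)/R = (9.19 − 0.823) / 51.4 = 0.163 mA.

V_SG = 0.823 V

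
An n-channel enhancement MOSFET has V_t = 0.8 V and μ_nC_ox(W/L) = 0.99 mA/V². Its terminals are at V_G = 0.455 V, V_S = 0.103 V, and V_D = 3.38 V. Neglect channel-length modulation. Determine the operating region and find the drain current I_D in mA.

V_GS = V_G − V_S = 0.455 − 0.103 = 0.352 V; V_DS = V_D − V_S = 3.38 − 0.103 = 3.28 V.
V_GS = 0.352 V < V_t = 0.8 V, so the transistor is in cutoff.

Cutoff; I_D = 0 mA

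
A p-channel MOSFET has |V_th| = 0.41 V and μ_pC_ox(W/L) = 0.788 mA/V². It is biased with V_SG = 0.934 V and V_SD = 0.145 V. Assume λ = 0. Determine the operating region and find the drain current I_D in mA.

Triode; I_D = 0.0516 mA

V_ov = V_SG − |V_th| = 0.934 − 0.41 = 0.524 V.
Since V_SD = 0.145 V < V_ov = 0.524 V, the device is in the triode region.
I_D = k_p [V_ov · V_SD − ½ V_SD²] = 0.788 × [0.524 × 0.145 − 0.5 × 0.145²] = 0.0516 mA.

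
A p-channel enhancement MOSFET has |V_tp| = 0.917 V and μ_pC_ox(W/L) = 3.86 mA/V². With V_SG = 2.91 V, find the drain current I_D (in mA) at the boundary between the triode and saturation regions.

At the boundary V_SD = V_ov = V_SG − |V_tp| = 2.91 − 0.917 = 1.99 V.
I_D = ½ k_p V_ov² = 0.5 × 3.86 × 1.99² = 7.67 mA.

I_D = 7.67 mA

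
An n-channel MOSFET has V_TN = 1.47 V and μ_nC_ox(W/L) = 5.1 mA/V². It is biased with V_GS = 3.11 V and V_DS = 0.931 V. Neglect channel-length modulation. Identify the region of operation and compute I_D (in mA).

Triode; I_D = 5.58 mA

V_ov = V_GS − V_TN = 3.11 − 1.47 = 1.64 V.
Since V_DS = 0.931 V < V_ov = 1.64 V, the device is in the triode region.
I_D = k_n [V_ov · V_DS − ½ V_DS²] = 5.1 × [1.64 × 0.931 − 0.5 × 0.931²] = 5.58 mA.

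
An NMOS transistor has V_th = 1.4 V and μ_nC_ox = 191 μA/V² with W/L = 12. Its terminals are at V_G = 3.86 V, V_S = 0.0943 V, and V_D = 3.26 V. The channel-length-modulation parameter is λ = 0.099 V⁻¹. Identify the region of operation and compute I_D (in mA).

Saturation; I_D = 8.42 mA

V_GS = V_G − V_S = 3.86 − 0.0943 = 3.77 V; V_DS = V_D − V_S = 3.26 − 0.0943 = 3.17 V.
k_n = μ_nC_ox · (W/L) = 2.292 mA/V².
V_ov = V_GS − V_th = 3.77 − 1.4 = 2.37 V.
Since V_DS = 3.17 V ≥ V_ov = 2.37 V, the device is in saturation.
I_D = ½ k_n V_ov² (1 + λ V_DS) = 0.5 × 2.292 × 2.37² × (1 + 0.099 × 3.17) = 8.42 mA.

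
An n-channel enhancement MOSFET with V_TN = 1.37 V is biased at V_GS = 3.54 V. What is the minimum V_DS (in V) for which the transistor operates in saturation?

V_DS,sat = 2.17 V

The boundary between triode and saturation is V_DS = V_GS − V_TN = V_ov.
V_ov = 3.54 − 1.37 = 2.17 V.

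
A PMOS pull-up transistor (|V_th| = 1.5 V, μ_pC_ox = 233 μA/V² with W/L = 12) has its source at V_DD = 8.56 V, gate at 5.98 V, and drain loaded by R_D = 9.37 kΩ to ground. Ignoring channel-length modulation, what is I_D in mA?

I_D = 0.877 mA

V_SG = V_DD − V_G = 8.56 − 5.98 = 2.58 V, so V_ov = 2.58 − 1.5 = 1.08 V.
k_p = μ_pC_ox · (W/L) = 2.796 mA/V².
Assume saturation: I_D = ½ k_p V_ov² = 0.5 × 2.796 × 1.08² = 1.63 mA, giving V_SD = V_DD − I_D R_D = 8.56 − 1.63 × 9.37 = -6.72 V.
But -6.72 V < V_ov = 1.08 V, so the device is actually in triode.
In triode I_D = k_p[V_ov V_SD − ½ V_SD²] and I_D = (V_DD − V_SD)/R_D. Equating: 13.1 V_SD² − 29.29 V_SD + 8.56 = 0, giving V_SD = 0.346 V (the root below V_ov).
I_D = (8.56 − 0.346) / 9.37 = 0.877 mA.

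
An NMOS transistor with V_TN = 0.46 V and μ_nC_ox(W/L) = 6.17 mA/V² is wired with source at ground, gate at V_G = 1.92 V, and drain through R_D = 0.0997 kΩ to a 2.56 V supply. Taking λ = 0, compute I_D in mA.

V_GS = V_G = 1.92 V, so V_ov = 1.92 − 0.46 = 1.46 V.
Assume saturation: I_D = ½ k_n V_ov² = 0.5 × 6.17 × 1.46² = 6.58 mA, giving V_DS = V_DD − I_D R_D = 2.56 − 6.58 × 0.0997 = 1.9 V.
V_DS = 1.9 V ≥ V_ov = 1.46 V, confirming saturation.

I_D = 6.58 mA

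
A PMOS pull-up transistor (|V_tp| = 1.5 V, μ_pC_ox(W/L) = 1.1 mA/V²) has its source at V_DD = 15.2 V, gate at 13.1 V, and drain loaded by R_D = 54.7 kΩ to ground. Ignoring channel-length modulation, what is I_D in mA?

I_D = 0.198 mA

V_SG = V_DD − V_G = 15.2 − 13.1 = 2.1 V, so V_ov = 2.1 − 1.5 = 0.6 V.
Assume saturation: I_D = ½ k_p V_ov² = 0.5 × 1.1 × 0.6² = 0.198 mA, giving V_SD = V_DD − I_D R_D = 15.2 − 0.198 × 54.7 = 4.37 V.
V_SD = 4.37 V ≥ V_ov = 0.6 V, confirming saturation.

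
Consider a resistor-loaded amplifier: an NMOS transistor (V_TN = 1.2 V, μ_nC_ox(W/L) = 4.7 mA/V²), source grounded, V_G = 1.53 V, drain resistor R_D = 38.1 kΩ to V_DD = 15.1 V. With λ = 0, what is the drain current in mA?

V_GS = V_G = 1.53 V, so V_ov = 1.53 − 1.2 = 0.33 V.
Assume saturation: I_D = ½ k_n V_ov² = 0.5 × 4.7 × 0.33² = 0.256 mA, giving V_DS = V_DD − I_D R_D = 15.1 − 0.256 × 38.1 = 5.35 V.
V_DS = 5.35 V ≥ V_ov = 0.33 V, confirming saturation.

I_D = 0.256 mA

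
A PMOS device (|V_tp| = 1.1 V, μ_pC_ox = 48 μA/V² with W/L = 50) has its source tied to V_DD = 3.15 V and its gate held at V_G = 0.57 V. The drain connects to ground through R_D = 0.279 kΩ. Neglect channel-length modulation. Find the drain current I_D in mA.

V_SG = V_DD − V_G = 3.15 − 0.57 = 2.58 V, so V_ov = 2.58 − 1.1 = 1.48 V.
k_p = μ_pC_ox · (W/L) = 2.4 mA/V².
Assume saturation: I_D = ½ k_p V_ov² = 0.5 × 2.4 × 1.48² = 2.63 mA, giving V_SD = V_DD − I_D R_D = 3.15 − 2.63 × 0.279 = 2.42 V.
V_SD = 2.42 V ≥ V_ov = 1.48 V, confirming saturation.

I_D = 2.63 mA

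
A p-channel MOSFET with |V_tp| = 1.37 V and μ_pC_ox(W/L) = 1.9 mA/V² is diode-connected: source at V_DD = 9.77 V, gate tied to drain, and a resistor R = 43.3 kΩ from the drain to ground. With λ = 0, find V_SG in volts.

With gate tied to drain, V_SG = V_SD ≥ V_SG − |V_tp|, so the device is in saturation.
KCL at the drain: ½ k_p (V_SG − |V_tp|)² = (V_DD − V_SG)/R.
Let x = V_SG − 1.37. Then 41.1 x² + x − 8.4 = 0, giving x = 0.44 V (positive root), so V_SG = 1.81 V.
I_D = (V_DD − V_SG)/R = (9.77 − 1.81) / 43.3 = 0.184 mA.

V_SG = 1.81 V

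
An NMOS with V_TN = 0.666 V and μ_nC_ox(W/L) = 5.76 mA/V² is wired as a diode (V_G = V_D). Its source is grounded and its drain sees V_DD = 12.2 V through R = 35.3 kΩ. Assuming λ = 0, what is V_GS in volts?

V_GS = 0.998 V

With gate tied to drain, V_GS = V_DS ≥ V_GS − V_TN, so the device is in saturation.
KCL at the drain: ½ k_n (V_GS − V_TN)² = (V_DD − V_GS)/R.
Let x = V_GS − 0.666. Then 102 x² + x − 11.53 = 0, giving x = 0.332 V (positive root), so V_GS = 0.998 V.
I_D = (V_DD − V_GS)/R = (12.2 − 0.998) / 35.3 = 0.317 mA.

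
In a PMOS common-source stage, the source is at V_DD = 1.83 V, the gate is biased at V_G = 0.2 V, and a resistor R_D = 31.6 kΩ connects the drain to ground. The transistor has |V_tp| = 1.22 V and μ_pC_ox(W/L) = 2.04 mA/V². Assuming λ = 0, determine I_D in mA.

V_SG = V_DD − V_G = 1.83 − 0.2 = 1.63 V, so V_ov = 1.63 − 1.22 = 0.41 V.
Assume saturation: I_D = ½ k_p V_ov² = 0.5 × 2.04 × 0.41² = 0.171 mA, giving V_SD = V_DD − I_D R_D = 1.83 − 0.171 × 31.6 = -3.59 V.
But -3.59 V < V_ov = 0.41 V, so the device is actually in triode.
In triode I_D = k_p[V_ov V_SD − ½ V_SD²] and I_D = (V_DD − V_SD)/R_D. Equating: 32.2 V_SD² − 27.43 V_SD + 1.83 = 0, giving V_SD = 0.073 V (the root below V_ov).
I_D = (1.83 − 0.073) / 31.6 = 0.0556 mA.

I_D = 0.0556 mA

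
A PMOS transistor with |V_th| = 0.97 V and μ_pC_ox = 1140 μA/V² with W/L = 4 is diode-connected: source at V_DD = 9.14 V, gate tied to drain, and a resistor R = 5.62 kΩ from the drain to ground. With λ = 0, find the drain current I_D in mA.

With gate tied to drain, V_SG = V_SD ≥ V_SG − |V_th|, so the device is in saturation.
k_p = μ_pC_ox · (W/L) = 4.56 mA/V².
KCL at the drain: ½ k_p (V_SG − |V_th|)² = (V_DD − V_SG)/R.
Let x = V_SG − 0.97. Then 12.8 x² + x − 8.17 = 0, giving x = 0.76 V (positive root), so V_SG = 1.73 V.
I_D = (V_DD − V_SG)/R = (9.14 − 1.73) / 5.62 = 1.32 mA.

I_D = 1.32 mA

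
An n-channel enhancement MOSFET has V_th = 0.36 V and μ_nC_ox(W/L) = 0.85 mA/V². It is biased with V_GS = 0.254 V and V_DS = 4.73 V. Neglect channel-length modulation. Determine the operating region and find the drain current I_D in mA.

V_GS = 0.254 V < V_th = 0.36 V, so the transistor is in cutoff.

Cutoff; I_D = 0 mA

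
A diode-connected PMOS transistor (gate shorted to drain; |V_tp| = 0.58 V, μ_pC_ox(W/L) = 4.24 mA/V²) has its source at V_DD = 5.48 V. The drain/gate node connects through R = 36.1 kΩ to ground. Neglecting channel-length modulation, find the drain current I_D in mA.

With gate tied to drain, V_SG = V_SD ≥ V_SG − |V_tp|, so the device is in saturation.
KCL at the drain: ½ k_p (V_SG − |V_tp|)² = (V_DD − V_SG)/R.
Let x = V_SG − 0.58. Then 76.5 x² + x − 4.9 = 0, giving x = 0.247 V (positive root), so V_SG = 0.827 V.
I_D = (V_DD − V_SG)/R = (5.48 − 0.827) / 36.1 = 0.129 mA.

I_D = 0.129 mA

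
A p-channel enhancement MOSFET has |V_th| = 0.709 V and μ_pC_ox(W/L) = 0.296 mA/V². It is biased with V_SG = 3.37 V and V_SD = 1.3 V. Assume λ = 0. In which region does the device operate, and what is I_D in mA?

Triode; I_D = 0.774 mA

V_ov = V_SG − |V_th| = 3.37 − 0.709 = 2.66 V.
Since V_SD = 1.3 V < V_ov = 2.66 V, the device is in the triode region.
I_D = k_p [V_ov · V_SD − ½ V_SD²] = 0.296 × [2.66 × 1.3 − 0.5 × 1.3²] = 0.774 mA.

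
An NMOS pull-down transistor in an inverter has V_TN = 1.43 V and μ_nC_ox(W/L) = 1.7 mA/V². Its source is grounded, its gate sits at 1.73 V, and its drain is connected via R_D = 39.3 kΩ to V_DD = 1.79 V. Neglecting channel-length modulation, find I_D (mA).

I_D = 0.0430 mA

V_GS = V_G = 1.73 V, so V_ov = 1.73 − 1.43 = 0.3 V.
Assume saturation: I_D = ½ k_n V_ov² = 0.5 × 1.7 × 0.3² = 0.0765 mA, giving V_DS = V_DD − I_D R_D = 1.79 − 0.0765 × 39.3 = -1.22 V.
But -1.22 V < V_ov = 0.3 V, so the device is actually in triode.
In triode I_D = k_n[V_ov V_DS − ½ V_DS²] and I_D = (V_DD − V_DS)/R_D. Equating: 33.4 V_DS² − 21.04 V_DS + 1.79 = 0, giving V_DS = 0.101 V (the root below V_ov).
I_D = (1.79 − 0.101) / 39.3 = 0.043 mA.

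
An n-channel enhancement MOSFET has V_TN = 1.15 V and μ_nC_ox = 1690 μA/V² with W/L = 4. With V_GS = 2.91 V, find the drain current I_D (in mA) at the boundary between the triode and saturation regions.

I_D = 10.5 mA

At the boundary V_DS = V_ov = V_GS − V_TN = 2.91 − 1.15 = 1.76 V.
k_n = μ_nC_ox · (W/L) = 6.76 mA/V².
I_D = ½ k_n V_ov² = 0.5 × 6.76 × 1.76² = 10.5 mA.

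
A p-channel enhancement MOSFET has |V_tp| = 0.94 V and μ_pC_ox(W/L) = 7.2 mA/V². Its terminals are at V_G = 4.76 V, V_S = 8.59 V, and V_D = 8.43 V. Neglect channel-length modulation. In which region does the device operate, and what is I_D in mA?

Triode; I_D = 3.24 mA

V_SG = V_S − V_G = 8.59 − 4.76 = 3.83 V; V_SD = V_S − V_D = 8.59 − 8.43 = 0.16 V.
V_ov = V_SG − |V_tp| = 3.83 − 0.94 = 2.89 V.
Since V_SD = 0.16 V < V_ov = 2.89 V, the device is in the triode region.
I_D = k_p [V_ov · V_SD − ½ V_SD²] = 7.2 × [2.89 × 0.16 − 0.5 × 0.16²] = 3.24 mA.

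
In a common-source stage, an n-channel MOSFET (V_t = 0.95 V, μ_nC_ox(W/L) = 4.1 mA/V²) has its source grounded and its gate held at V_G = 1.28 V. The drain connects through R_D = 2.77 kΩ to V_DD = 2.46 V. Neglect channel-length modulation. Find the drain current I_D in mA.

I_D = 0.223 mA

V_GS = V_G = 1.28 V, so V_ov = 1.28 − 0.95 = 0.33 V.
Assume saturation: I_D = ½ k_n V_ov² = 0.5 × 4.1 × 0.33² = 0.223 mA, giving V_DS = V_DD − I_D R_D = 2.46 − 0.223 × 2.77 = 1.84 V.
V_DS = 1.84 V ≥ V_ov = 0.33 V, confirming saturation.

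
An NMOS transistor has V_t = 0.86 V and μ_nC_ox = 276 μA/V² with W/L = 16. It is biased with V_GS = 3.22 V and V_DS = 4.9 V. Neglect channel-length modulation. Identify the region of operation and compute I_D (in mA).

k_n = μ_nC_ox · (W/L) = 4.416 mA/V².
V_ov = V_GS − V_t = 3.22 − 0.86 = 2.36 V.
Since V_DS = 4.9 V ≥ V_ov = 2.36 V, the device is in saturation.
I_D = ½ k_n V_ov² = 0.5 × 4.416 × 2.36² = 12.3 mA.

Saturation; I_D = 12.3 mA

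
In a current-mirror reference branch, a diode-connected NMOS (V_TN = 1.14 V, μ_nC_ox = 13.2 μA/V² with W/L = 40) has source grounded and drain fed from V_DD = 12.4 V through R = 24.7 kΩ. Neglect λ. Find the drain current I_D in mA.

I_D = 0.406 mA

With gate tied to drain, V_GS = V_DS ≥ V_GS − V_TN, so the device is in saturation.
k_n = μ_nC_ox · (W/L) = 0.528 mA/V².
KCL at the drain: ½ k_n (V_GS − V_TN)² = (V_DD − V_GS)/R.
Let x = V_GS − 1.14. Then 6.52 x² + x − 11.26 = 0, giving x = 1.24 V (positive root), so V_GS = 2.38 V.
I_D = (V_DD − V_GS)/R = (12.4 − 2.38) / 24.7 = 0.406 mA.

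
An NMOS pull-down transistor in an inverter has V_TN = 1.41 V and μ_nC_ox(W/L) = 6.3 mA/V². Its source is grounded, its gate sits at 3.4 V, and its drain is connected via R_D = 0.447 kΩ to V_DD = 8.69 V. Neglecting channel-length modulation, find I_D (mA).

V_GS = V_G = 3.4 V, so V_ov = 3.4 − 1.41 = 1.99 V.
Assume saturation: I_D = ½ k_n V_ov² = 0.5 × 6.3 × 1.99² = 12.5 mA, giving V_DS = V_DD − I_D R_D = 8.69 − 12.5 × 0.447 = 3.11 V.
V_DS = 3.11 V ≥ V_ov = 1.99 V, confirming saturation.

I_D = 12.5 mA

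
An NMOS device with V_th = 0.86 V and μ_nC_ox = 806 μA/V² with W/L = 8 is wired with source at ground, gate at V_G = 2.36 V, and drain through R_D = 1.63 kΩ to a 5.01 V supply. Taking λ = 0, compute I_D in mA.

V_GS = V_G = 2.36 V, so V_ov = 2.36 − 0.86 = 1.5 V.
k_n = μ_nC_ox · (W/L) = 6.448 mA/V².
Assume saturation: I_D = ½ k_n V_ov² = 0.5 × 6.448 × 1.5² = 7.25 mA, giving V_DS = V_DD − I_D R_D = 5.01 − 7.25 × 1.63 = -6.81 V.
But -6.81 V < V_ov = 1.5 V, so the device is actually in triode.
In triode I_D = k_n[V_ov V_DS − ½ V_DS²] and I_D = (V_DD − V_DS)/R_D. Equating: 5.26 V_DS² − 16.77 V_DS + 5.01 = 0, giving V_DS = 0.334 V (the root below V_ov).
I_D = (5.01 − 0.334) / 1.63 = 2.87 mA.

I_D = 2.87 mA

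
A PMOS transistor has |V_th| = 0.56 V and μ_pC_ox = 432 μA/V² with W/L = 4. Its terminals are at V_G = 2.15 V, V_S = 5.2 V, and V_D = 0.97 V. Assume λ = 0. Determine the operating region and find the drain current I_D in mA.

Saturation; I_D = 5.36 mA

V_SG = V_S − V_G = 5.2 − 2.15 = 3.05 V; V_SD = V_S − V_D = 5.2 − 0.97 = 4.23 V.
k_p = μ_pC_ox · (W/L) = 1.728 mA/V².
V_ov = V_SG − |V_th| = 3.05 − 0.56 = 2.49 V.
Since V_SD = 4.23 V ≥ V_ov = 2.49 V, the device is in saturation.
I_D = ½ k_p V_ov² = 0.5 × 1.728 × 2.49² = 5.36 mA.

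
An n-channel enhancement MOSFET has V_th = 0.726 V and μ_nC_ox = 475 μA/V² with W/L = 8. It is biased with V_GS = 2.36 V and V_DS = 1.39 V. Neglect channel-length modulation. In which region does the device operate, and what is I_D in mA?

Triode; I_D = 4.96 mA

k_n = μ_nC_ox · (W/L) = 3.8 mA/V².
V_ov = V_GS − V_th = 2.36 − 0.726 = 1.63 V.
Since V_DS = 1.39 V < V_ov = 1.63 V, the device is in the triode region.
I_D = k_n [V_ov · V_DS − ½ V_DS²] = 3.8 × [1.63 × 1.39 − 0.5 × 1.39²] = 4.96 mA.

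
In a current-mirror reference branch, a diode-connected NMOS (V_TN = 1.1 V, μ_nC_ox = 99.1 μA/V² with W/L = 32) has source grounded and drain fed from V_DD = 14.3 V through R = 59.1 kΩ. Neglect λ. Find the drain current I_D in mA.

I_D = 0.217 mA

With gate tied to drain, V_GS = V_DS ≥ V_GS − V_TN, so the device is in saturation.
k_n = μ_nC_ox · (W/L) = 3.171 mA/V².
KCL at the drain: ½ k_n (V_GS − V_TN)² = (V_DD − V_GS)/R.
Let x = V_GS − 1.1. Then 93.7 x² + x − 13.2 = 0, giving x = 0.37 V (positive root), so V_GS = 1.47 V.
I_D = (V_DD − V_GS)/R = (14.3 − 1.47) / 59.1 = 0.217 mA.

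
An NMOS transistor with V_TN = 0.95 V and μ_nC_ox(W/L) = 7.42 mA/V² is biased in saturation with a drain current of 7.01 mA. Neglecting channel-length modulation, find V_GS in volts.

In saturation I_D = ½ k_n (V_GS − V_TN)², so V_GS − V_TN = √(2 I_D / k_n) = √(2 × 7.01 / 7.42) = 1.37 V.
V_GS = 0.95 + 1.37 = 2.32 V.

V_GS = 2.32 V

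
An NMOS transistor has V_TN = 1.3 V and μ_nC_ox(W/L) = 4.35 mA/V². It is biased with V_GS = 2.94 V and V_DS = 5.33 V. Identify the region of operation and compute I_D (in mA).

Saturation; I_D = 5.85 mA

V_ov = V_GS − V_TN = 2.94 − 1.3 = 1.64 V.
Since V_DS = 5.33 V ≥ V_ov = 1.64 V, the device is in saturation.
I_D = ½ k_n V_ov² = 0.5 × 4.35 × 1.64² = 5.85 mA.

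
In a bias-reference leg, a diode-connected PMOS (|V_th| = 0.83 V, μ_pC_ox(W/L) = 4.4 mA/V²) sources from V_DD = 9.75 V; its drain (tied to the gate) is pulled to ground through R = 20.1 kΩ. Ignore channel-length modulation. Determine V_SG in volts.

V_SG = 1.27 V

With gate tied to drain, V_SG = V_SD ≥ V_SG − |V_th|, so the device is in saturation.
KCL at the drain: ½ k_p (V_SG − |V_th|)² = (V_DD − V_SG)/R.
Let x = V_SG − 0.83. Then 44.2 x² + x − 8.92 = 0, giving x = 0.438 V (positive root), so V_SG = 1.27 V.
I_D = (V_DD − V_SG)/R = (9.75 − 1.27) / 20.1 = 0.422 mA.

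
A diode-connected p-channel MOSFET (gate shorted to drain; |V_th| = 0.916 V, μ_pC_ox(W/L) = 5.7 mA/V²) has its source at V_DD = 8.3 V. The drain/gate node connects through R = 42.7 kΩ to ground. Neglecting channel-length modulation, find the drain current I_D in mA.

With gate tied to drain, V_SG = V_SD ≥ V_SG − |V_th|, so the device is in saturation.
KCL at the drain: ½ k_p (V_SG − |V_th|)² = (V_DD − V_SG)/R.
Let x = V_SG − 0.916. Then 122 x² + x − 7.384 = 0, giving x = 0.242 V (positive root), so V_SG = 1.16 V.
I_D = (V_DD − V_SG)/R = (8.3 − 1.16) / 42.7 = 0.167 mA.

I_D = 0.167 mA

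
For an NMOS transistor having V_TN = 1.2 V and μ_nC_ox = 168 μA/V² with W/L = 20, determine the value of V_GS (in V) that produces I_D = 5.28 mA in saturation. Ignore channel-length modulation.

k_n = μ_nC_ox · (W/L) = 3.36 mA/V².
In saturation I_D = ½ k_n (V_GS − V_TN)², so V_GS − V_TN = √(2 I_D / k_n) = √(2 × 5.28 / 3.36) = 1.77 V.
V_GS = 1.2 + 1.77 = 2.97 V.

V_GS = 2.97 V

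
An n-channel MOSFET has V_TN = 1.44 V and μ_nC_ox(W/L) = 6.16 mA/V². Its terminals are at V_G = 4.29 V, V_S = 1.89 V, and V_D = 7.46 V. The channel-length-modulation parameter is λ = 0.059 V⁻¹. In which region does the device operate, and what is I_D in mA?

Saturation; I_D = 3.77 mA

V_GS = V_G − V_S = 4.29 − 1.89 = 2.4 V; V_DS = V_D − V_S = 7.46 − 1.89 = 5.57 V.
V_ov = V_GS − V_TN = 2.4 − 1.44 = 0.96 V.
Since V_DS = 5.57 V ≥ V_ov = 0.96 V, the device is in saturation.
I_D = ½ k_n V_ov² (1 + λ V_DS) = 0.5 × 6.16 × 0.96² × (1 + 0.059 × 5.57) = 3.77 mA.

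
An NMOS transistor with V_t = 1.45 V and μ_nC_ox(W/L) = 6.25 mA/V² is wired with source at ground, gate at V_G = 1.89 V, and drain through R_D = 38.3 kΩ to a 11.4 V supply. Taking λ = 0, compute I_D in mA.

I_D = 0.294 mA

V_GS = V_G = 1.89 V, so V_ov = 1.89 − 1.45 = 0.44 V.
Assume saturation: I_D = ½ k_n V_ov² = 0.5 × 6.25 × 0.44² = 0.605 mA, giving V_DS = V_DD − I_D R_D = 11.4 − 0.605 × 38.3 = -11.8 V.
But -11.8 V < V_ov = 0.44 V, so the device is actually in triode.
In triode I_D = k_n[V_ov V_DS − ½ V_DS²] and I_D = (V_DD − V_DS)/R_D. Equating: 120 V_DS² − 106.3 V_DS + 11.4 = 0, giving V_DS = 0.125 V (the root below V_ov).
I_D = (11.4 − 0.125) / 38.3 = 0.294 mA.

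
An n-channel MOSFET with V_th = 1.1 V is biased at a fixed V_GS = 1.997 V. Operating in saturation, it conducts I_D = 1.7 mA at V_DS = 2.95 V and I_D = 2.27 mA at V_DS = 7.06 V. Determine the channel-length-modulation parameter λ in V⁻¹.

λ = 0.107 V⁻¹

With V_GS fixed, I_D ∝ (1 + λ V_DS) in saturation, so I_D2/I_D1 = (1 + λ V_DS2)/(1 + λ V_DS1).
2.27/1.7 = 1.335 = (1 + 7.06 λ)/(1 + 2.95 λ).
Solving: λ (I_D1 V_DS2 − I_D2 V_DS1) = I_D2 − I_D1, so λ = (2.27 − 1.7) / (1.7 × 7.06 − 2.27 × 2.95) = 0.57 / 5.31 = 0.107 V⁻¹.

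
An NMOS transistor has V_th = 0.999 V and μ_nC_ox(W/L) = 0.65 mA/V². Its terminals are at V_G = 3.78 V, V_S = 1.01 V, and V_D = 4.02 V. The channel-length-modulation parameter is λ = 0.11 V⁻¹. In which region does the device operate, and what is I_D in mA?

V_GS = V_G − V_S = 3.78 − 1.01 = 2.77 V; V_DS = V_D − V_S = 4.02 − 1.01 = 3.01 V.
V_ov = V_GS − V_th = 2.77 − 0.999 = 1.77 V.
Since V_DS = 3.01 V ≥ V_ov = 1.77 V, the device is in saturation.
I_D = ½ k_n V_ov² (1 + λ V_DS) = 0.5 × 0.65 × 1.77² × (1 + 0.11 × 3.01) = 1.36 mA.

Saturation; I_D = 1.36 mA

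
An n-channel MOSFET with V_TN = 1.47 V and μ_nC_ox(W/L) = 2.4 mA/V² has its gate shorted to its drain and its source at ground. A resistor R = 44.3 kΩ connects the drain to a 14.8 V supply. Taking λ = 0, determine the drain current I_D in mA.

I_D = 0.290 mA

With gate tied to drain, V_GS = V_DS ≥ V_GS − V_TN, so the device is in saturation.
KCL at the drain: ½ k_n (V_GS − V_TN)² = (V_DD − V_GS)/R.
Let x = V_GS − 1.47. Then 53.2 x² + x − 13.33 = 0, giving x = 0.491 V (positive root), so V_GS = 1.96 V.
I_D = (V_DD − V_GS)/R = (14.8 − 1.96) / 44.3 = 0.29 mA.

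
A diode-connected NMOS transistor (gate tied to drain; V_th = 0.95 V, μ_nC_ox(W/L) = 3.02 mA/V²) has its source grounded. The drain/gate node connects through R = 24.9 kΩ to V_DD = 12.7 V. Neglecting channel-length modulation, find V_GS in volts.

With gate tied to drain, V_GS = V_DS ≥ V_GS − V_th, so the device is in saturation.
KCL at the drain: ½ k_n (V_GS − V_th)² = (V_DD − V_GS)/R.
Let x = V_GS − 0.95. Then 37.6 x² + x − 11.75 = 0, giving x = 0.546 V (positive root), so V_GS = 1.5 V.
I_D = (V_DD − V_GS)/R = (12.7 − 1.5) / 24.9 = 0.45 mA.

V_GS = 1.50 V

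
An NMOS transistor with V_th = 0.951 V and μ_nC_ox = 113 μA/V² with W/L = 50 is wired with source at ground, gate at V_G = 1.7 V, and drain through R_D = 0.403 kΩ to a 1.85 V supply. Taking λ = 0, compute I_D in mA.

V_GS = V_G = 1.7 V, so V_ov = 1.7 − 0.951 = 0.749 V.
k_n = μ_nC_ox · (W/L) = 5.65 mA/V².
Assume saturation: I_D = ½ k_n V_ov² = 0.5 × 5.65 × 0.749² = 1.58 mA, giving V_DS = V_DD − I_D R_D = 1.85 − 1.58 × 0.403 = 1.21 V.
V_DS = 1.21 V ≥ V_ov = 0.749 V, confirming saturation.

I_D = 1.58 mA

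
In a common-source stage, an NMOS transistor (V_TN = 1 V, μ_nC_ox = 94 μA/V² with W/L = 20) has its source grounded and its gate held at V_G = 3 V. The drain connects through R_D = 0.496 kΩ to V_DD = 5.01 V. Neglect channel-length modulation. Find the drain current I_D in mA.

I_D = 3.76 mA

V_GS = V_G = 3 V, so V_ov = 3 − 1 = 2 V.
k_n = μ_nC_ox · (W/L) = 1.88 mA/V².
Assume saturation: I_D = ½ k_n V_ov² = 0.5 × 1.88 × 2² = 3.76 mA, giving V_DS = V_DD − I_D R_D = 5.01 − 3.76 × 0.496 = 3.15 V.
V_DS = 3.15 V ≥ V_ov = 2 V, confirming saturation.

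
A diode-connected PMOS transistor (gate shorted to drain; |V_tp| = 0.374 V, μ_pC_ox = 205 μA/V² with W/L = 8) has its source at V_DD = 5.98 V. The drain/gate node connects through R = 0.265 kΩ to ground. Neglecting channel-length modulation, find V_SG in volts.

V_SG = 3.65 V

With gate tied to drain, V_SG = V_SD ≥ V_SG − |V_tp|, so the device is in saturation.
k_p = μ_pC_ox · (W/L) = 1.64 mA/V².
KCL at the drain: ½ k_p (V_SG − |V_tp|)² = (V_DD − V_SG)/R.
Let x = V_SG − 0.374. Then 0.217 x² + x − 5.606 = 0, giving x = 3.28 V (positive root), so V_SG = 3.65 V.
I_D = (V_DD − V_SG)/R = (5.98 − 3.65) / 0.265 = 8.8 mA.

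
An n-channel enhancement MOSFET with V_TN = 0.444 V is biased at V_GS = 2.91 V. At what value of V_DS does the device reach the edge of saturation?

V_DS,sat = 2.47 V

The boundary between triode and saturation is V_DS = V_GS − V_TN = V_ov.
V_ov = 2.91 − 0.444 = 2.47 V.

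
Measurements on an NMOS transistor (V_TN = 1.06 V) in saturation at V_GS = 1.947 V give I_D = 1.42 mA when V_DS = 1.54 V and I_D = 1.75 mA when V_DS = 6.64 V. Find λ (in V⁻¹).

With V_GS fixed, I_D ∝ (1 + λ V_DS) in saturation, so I_D2/I_D1 = (1 + λ V_DS2)/(1 + λ V_DS1).
1.75/1.42 = 1.232 = (1 + 6.64 λ)/(1 + 1.54 λ).
Solving: λ (I_D1 V_DS2 − I_D2 V_DS1) = I_D2 − I_D1, so λ = (1.75 − 1.42) / (1.42 × 6.64 − 1.75 × 1.54) = 0.33 / 6.73 = 0.049 V⁻¹.

λ = 0.0490 V⁻¹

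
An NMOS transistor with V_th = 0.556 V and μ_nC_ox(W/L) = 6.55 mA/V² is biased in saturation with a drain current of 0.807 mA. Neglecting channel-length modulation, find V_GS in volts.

In saturation I_D = ½ k_n (V_GS − V_th)², so V_GS − V_th = √(2 I_D / k_n) = √(2 × 0.807 / 6.55) = 0.496 V.
V_GS = 0.556 + 0.496 = 1.05 V.

V_GS = 1.05 V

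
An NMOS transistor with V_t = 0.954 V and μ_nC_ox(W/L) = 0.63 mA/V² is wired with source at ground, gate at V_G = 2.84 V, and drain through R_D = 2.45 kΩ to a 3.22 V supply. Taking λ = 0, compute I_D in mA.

V_GS = V_G = 2.84 V, so V_ov = 2.84 − 0.954 = 1.89 V.
Assume saturation: I_D = ½ k_n V_ov² = 0.5 × 0.63 × 1.89² = 1.12 mA, giving V_DS = V_DD − I_D R_D = 3.22 − 1.12 × 2.45 = 0.475 V.
But 0.475 V < V_ov = 1.89 V, so the device is actually in triode.
In triode I_D = k_n[V_ov V_DS − ½ V_DS²] and I_D = (V_DD − V_DS)/R_D. Equating: 0.772 V_DS² − 3.911 V_DS + 3.22 = 0, giving V_DS = 1.03 V (the root below V_ov).
I_D = (3.22 − 1.03) / 2.45 = 0.892 mA.

I_D = 0.892 mA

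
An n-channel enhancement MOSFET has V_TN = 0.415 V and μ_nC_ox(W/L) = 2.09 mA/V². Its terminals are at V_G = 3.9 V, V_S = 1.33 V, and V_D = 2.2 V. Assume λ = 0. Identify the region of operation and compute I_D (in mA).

Triode; I_D = 3.13 mA

V_GS = V_G − V_S = 3.9 − 1.33 = 2.57 V; V_DS = V_D − V_S = 2.2 − 1.33 = 0.87 V.
V_ov = V_GS − V_TN = 2.57 − 0.415 = 2.15 V.
Since V_DS = 0.87 V < V_ov = 2.15 V, the device is in the triode region.
I_D = k_n [V_ov · V_DS − ½ V_DS²] = 2.09 × [2.15 × 0.87 − 0.5 × 0.87²] = 3.13 mA.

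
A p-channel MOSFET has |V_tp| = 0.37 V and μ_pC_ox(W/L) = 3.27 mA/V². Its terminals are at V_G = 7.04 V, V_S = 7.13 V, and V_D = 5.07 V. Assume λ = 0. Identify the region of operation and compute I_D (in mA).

Cutoff; I_D = 0 mA

V_SG = V_S − V_G = 7.13 − 7.04 = 0.09 V; V_SD = V_S − V_D = 7.13 − 5.07 = 2.06 V.
V_SG = 0.09 V < |V_tp| = 0.37 V, so the transistor is in cutoff.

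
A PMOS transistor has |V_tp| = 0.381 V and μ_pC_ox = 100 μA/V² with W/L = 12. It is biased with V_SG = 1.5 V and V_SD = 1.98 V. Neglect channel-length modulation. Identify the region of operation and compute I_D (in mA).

k_p = μ_pC_ox · (W/L) = 1.2 mA/V².
V_ov = V_SG − |V_tp| = 1.5 − 0.381 = 1.12 V.
Since V_SD = 1.98 V ≥ V_ov = 1.12 V, the device is in saturation.
I_D = ½ k_p V_ov² = 0.5 × 1.2 × 1.12² = 0.751 mA.

Saturation; I_D = 0.751 mA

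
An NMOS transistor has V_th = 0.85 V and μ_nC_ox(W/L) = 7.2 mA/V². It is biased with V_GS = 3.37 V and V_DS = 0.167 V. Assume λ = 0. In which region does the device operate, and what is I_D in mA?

V_ov = V_GS − V_th = 3.37 − 0.85 = 2.52 V.
Since V_DS = 0.167 V < V_ov = 2.52 V, the device is in the triode region.
I_D = k_n [V_ov · V_DS − ½ V_DS²] = 7.2 × [2.52 × 0.167 − 0.5 × 0.167²] = 2.93 mA.

Triode; I_D = 2.93 mA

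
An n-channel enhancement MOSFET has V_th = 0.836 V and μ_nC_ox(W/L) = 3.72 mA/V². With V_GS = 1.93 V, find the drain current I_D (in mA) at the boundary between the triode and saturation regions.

I_D = 2.23 mA

At the boundary V_DS = V_ov = V_GS − V_th = 1.93 − 0.836 = 1.09 V.
I_D = ½ k_n V_ov² = 0.5 × 3.72 × 1.09² = 2.23 mA.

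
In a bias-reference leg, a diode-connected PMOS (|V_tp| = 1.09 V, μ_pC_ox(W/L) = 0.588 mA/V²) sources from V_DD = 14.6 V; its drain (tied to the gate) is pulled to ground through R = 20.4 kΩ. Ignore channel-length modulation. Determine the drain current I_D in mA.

I_D = 0.593 mA

With gate tied to drain, V_SG = V_SD ≥ V_SG − |V_tp|, so the device is in saturation.
KCL at the drain: ½ k_p (V_SG − |V_tp|)² = (V_DD − V_SG)/R.
Let x = V_SG − 1.09. Then 6 x² + x − 13.51 = 0, giving x = 1.42 V (positive root), so V_SG = 2.51 V.
I_D = (V_DD − V_SG)/R = (14.6 − 2.51) / 20.4 = 0.593 mA.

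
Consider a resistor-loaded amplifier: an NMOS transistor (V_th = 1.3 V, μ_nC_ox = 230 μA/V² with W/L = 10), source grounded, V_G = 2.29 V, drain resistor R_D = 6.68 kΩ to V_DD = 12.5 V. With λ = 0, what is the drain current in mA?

I_D = 1.13 mA

V_GS = V_G = 2.29 V, so V_ov = 2.29 − 1.3 = 0.99 V.
k_n = μ_nC_ox · (W/L) = 2.3 mA/V².
Assume saturation: I_D = ½ k_n V_ov² = 0.5 × 2.3 × 0.99² = 1.13 mA, giving V_DS = V_DD − I_D R_D = 12.5 − 1.13 × 6.68 = 4.97 V.
V_DS = 4.97 V ≥ V_ov = 0.99 V, confirming saturation.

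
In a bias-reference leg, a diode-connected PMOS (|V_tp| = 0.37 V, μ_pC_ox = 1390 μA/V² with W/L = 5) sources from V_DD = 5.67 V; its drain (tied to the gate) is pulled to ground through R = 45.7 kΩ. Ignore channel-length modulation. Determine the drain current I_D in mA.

I_D = 0.112 mA

With gate tied to drain, V_SG = V_SD ≥ V_SG − |V_tp|, so the device is in saturation.
k_p = μ_pC_ox · (W/L) = 6.95 mA/V².
KCL at the drain: ½ k_p (V_SG − |V_tp|)² = (V_DD − V_SG)/R.
Let x = V_SG − 0.37. Then 159 x² + x − 5.3 = 0, giving x = 0.18 V (positive root), so V_SG = 0.55 V.
I_D = (V_DD − V_SG)/R = (5.67 − 0.55) / 45.7 = 0.112 mA.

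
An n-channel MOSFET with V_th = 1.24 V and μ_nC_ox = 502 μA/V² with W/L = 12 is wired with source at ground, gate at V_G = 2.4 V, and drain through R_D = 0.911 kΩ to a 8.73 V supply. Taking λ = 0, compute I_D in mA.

I_D = 4.05 mA

V_GS = V_G = 2.4 V, so V_ov = 2.4 − 1.24 = 1.16 V.
k_n = μ_nC_ox · (W/L) = 6.024 mA/V².
Assume saturation: I_D = ½ k_n V_ov² = 0.5 × 6.024 × 1.16² = 4.05 mA, giving V_DS = V_DD − I_D R_D = 8.73 − 4.05 × 0.911 = 5.04 V.
V_DS = 5.04 V ≥ V_ov = 1.16 V, confirming saturation.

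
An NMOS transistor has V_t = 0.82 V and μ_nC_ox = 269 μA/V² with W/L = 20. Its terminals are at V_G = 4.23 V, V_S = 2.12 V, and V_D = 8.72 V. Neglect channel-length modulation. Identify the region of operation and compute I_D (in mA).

V_GS = V_G − V_S = 4.23 − 2.12 = 2.11 V; V_DS = V_D − V_S = 8.72 − 2.12 = 6.6 V.
k_n = μ_nC_ox · (W/L) = 5.38 mA/V².
V_ov = V_GS − V_t = 2.11 − 0.82 = 1.29 V.
Since V_DS = 6.6 V ≥ V_ov = 1.29 V, the device is in saturation.
I_D = ½ k_n V_ov² = 0.5 × 5.38 × 1.29² = 4.48 mA.

Saturation; I_D = 4.48 mA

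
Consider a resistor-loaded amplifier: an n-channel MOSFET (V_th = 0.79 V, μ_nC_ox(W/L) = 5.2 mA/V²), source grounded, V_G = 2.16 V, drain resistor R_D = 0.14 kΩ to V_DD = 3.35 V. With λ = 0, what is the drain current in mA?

I_D = 4.88 mA

V_GS = V_G = 2.16 V, so V_ov = 2.16 − 0.79 = 1.37 V.
Assume saturation: I_D = ½ k_n V_ov² = 0.5 × 5.2 × 1.37² = 4.88 mA, giving V_DS = V_DD − I_D R_D = 3.35 − 4.88 × 0.14 = 2.67 V.
V_DS = 2.67 V ≥ V_ov = 1.37 V, confirming saturation.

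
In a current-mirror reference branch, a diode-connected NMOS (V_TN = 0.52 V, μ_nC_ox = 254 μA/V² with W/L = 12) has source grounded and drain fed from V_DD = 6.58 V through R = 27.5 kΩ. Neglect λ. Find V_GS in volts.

With gate tied to drain, V_GS = V_DS ≥ V_GS − V_TN, so the device is in saturation.
k_n = μ_nC_ox · (W/L) = 3.048 mA/V².
KCL at the drain: ½ k_n (V_GS − V_TN)² = (V_DD − V_GS)/R.
Let x = V_GS − 0.52. Then 41.9 x² + x − 6.06 = 0, giving x = 0.369 V (positive root), so V_GS = 0.889 V.
I_D = (V_DD − V_GS)/R = (6.58 − 0.889) / 27.5 = 0.207 mA.

V_GS = 0.889 V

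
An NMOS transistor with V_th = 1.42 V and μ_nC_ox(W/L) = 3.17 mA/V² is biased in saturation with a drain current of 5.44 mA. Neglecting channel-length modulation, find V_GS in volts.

In saturation I_D = ½ k_n (V_GS − V_th)², so V_GS − V_th = √(2 I_D / k_n) = √(2 × 5.44 / 3.17) = 1.85 V.
V_GS = 1.42 + 1.85 = 3.27 V.

V_GS = 3.27 V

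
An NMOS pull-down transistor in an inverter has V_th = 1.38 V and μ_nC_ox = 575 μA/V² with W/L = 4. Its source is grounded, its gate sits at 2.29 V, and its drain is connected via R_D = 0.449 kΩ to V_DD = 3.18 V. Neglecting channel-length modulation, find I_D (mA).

V_GS = V_G = 2.29 V, so V_ov = 2.29 − 1.38 = 0.91 V.
k_n = μ_nC_ox · (W/L) = 2.3 mA/V².
Assume saturation: I_D = ½ k_n V_ov² = 0.5 × 2.3 × 0.91² = 0.952 mA, giving V_DS = V_DD − I_D R_D = 3.18 − 0.952 × 0.449 = 2.75 V.
V_DS = 2.75 V ≥ V_ov = 0.91 V, confirming saturation.

I_D = 0.952 mA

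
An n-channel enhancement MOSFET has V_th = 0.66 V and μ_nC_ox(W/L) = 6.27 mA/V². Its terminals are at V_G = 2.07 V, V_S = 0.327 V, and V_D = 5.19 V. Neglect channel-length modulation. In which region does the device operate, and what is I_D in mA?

V_GS = V_G − V_S = 2.07 − 0.327 = 1.74 V; V_DS = V_D − V_S = 5.19 − 0.327 = 4.86 V.
V_ov = V_GS − V_th = 1.74 − 0.66 = 1.08 V.
Since V_DS = 4.86 V ≥ V_ov = 1.08 V, the device is in saturation.
I_D = ½ k_n V_ov² = 0.5 × 6.27 × 1.08² = 3.68 mA.

Saturation; I_D = 3.68 mA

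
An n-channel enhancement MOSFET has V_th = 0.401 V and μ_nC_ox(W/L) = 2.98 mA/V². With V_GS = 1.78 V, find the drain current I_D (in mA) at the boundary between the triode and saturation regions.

At the boundary V_DS = V_ov = V_GS − V_th = 1.78 − 0.401 = 1.38 V.
I_D = ½ k_n V_ov² = 0.5 × 2.98 × 1.38² = 2.83 mA.

I_D = 2.83 mA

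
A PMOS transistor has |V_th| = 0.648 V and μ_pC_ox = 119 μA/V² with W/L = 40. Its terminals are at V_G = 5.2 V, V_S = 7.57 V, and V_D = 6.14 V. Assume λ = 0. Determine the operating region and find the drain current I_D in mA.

Triode; I_D = 6.85 mA

V_SG = V_S − V_G = 7.57 − 5.2 = 2.37 V; V_SD = V_S − V_D = 7.57 − 6.14 = 1.43 V.
k_p = μ_pC_ox · (W/L) = 4.76 mA/V².
V_ov = V_SG − |V_th| = 2.37 − 0.648 = 1.72 V.
Since V_SD = 1.43 V < V_ov = 1.72 V, the device is in the triode region.
I_D = k_p [V_ov · V_SD − ½ V_SD²] = 4.76 × [1.72 × 1.43 − 0.5 × 1.43²] = 6.85 mA.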